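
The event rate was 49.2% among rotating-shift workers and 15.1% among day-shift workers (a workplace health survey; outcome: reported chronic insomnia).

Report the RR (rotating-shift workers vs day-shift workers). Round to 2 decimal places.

RR = 0.4920 / 0.1510 = 3.26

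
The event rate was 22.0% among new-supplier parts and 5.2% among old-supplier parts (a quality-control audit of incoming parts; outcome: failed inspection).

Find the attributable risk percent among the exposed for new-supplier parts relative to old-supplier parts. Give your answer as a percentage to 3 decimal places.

AR% = (0.2200 − 0.0520) / 0.2200 = 0.7636 → 76.364%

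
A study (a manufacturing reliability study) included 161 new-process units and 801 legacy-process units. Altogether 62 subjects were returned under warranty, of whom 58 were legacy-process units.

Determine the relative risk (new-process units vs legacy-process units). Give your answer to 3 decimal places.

0.343

new-process units with the outcome: 62 − 58 = 4
new-process units without the outcome: 161 − 4 = 157
legacy-process units without the outcome: 801 − 58 = 743
risk, new-process units = 4/161 = 0.02484
risk, legacy-process units = 58/801 = 0.07241
RR = 0.02484 / 0.07241 = 0.343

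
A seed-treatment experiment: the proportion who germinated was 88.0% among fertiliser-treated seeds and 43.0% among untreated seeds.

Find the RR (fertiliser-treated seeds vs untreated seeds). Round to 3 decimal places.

RR = 0.8800 / 0.4300 = 2.047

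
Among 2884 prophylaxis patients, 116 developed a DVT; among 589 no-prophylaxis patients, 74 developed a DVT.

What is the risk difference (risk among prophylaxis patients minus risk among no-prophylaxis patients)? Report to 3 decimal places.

risk, prophylaxis patients = 116/2884 = 0.04022
risk, no-prophylaxis patients = 74/589 = 0.12564
risk difference = 0.04022 − 0.12564 = -0.085

RD ≈ -0.085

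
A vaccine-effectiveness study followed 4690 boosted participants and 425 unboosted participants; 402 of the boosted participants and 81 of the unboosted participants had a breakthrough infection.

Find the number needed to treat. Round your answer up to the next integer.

risk, boosted participants = 402/4690 = 0.085714
risk, unboosted participants = 81/425 = 0.190588
absolute risk difference = 0.104874
1 / 0.104874 = 9.535 → round up → 10

10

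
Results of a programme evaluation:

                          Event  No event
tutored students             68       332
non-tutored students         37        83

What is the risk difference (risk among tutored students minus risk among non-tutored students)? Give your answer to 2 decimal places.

risk, tutored students = 68/400 = 0.1700
risk, non-tutored students = 37/120 = 0.3083
risk difference = 0.1700 − 0.3083 = -0.14

-0.14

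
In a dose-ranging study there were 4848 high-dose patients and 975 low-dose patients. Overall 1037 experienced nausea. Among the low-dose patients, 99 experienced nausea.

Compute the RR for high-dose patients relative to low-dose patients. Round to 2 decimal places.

high-dose patients with the outcome: 1037 − 99 = 938
high-dose patients without the outcome: 4848 − 938 = 3910
low-dose patients without the outcome: 975 − 99 = 876
risk, high-dose patients = 938/4848 = 0.1935
risk, low-dose patients = 99/975 = 0.1015
RR = 0.1935 / 0.1015 = 1.91

1.91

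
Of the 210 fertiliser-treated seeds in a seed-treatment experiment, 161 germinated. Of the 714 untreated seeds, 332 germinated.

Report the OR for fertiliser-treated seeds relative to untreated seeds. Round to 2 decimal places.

OR: 3.78

odds, fertiliser-treated seeds = 161/49 = 3.2857
odds, untreated seeds = 332/382 = 0.8691
OR = 3.2857 / 0.8691 = 3.78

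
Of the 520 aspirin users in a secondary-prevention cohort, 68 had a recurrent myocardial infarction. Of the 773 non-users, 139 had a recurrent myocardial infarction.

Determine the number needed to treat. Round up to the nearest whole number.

NNT: 21

risk, aspirin users = 68/520 = 0.130769
risk, non-users = 139/773 = 0.179819
absolute risk difference = 0.049050
1 / 0.049050 = 20.387 → round up → 21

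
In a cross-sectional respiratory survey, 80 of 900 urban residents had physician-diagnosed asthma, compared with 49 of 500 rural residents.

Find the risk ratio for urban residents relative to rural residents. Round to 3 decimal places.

RR = 0.907

risk, urban residents = 80/900 = 0.0889
risk, rural residents = 49/500 = 0.0980
RR = 0.0889 / 0.0980 = 0.907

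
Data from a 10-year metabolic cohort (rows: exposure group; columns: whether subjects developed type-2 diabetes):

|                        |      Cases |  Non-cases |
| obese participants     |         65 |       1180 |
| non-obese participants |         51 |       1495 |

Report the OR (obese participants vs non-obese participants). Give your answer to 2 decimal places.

OR = (65 × 1495) / (1180 × 51) = 97175/60180 ≈ 1.61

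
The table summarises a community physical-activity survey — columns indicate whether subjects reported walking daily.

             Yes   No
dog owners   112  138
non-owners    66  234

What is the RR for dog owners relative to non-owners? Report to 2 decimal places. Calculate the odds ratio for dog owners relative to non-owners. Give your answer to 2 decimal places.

risk, dog owners = 112/250 = 0.4480
risk, non-owners = 66/300 = 0.2200
RR = 0.4480 / 0.2200 = 2.04
odds, dog owners = 112/138 = 0.8116
odds, non-owners = 66/234 = 0.2821
OR = 0.8116 / 0.2821 = 2.88

RR = 2.04; OR = 2.88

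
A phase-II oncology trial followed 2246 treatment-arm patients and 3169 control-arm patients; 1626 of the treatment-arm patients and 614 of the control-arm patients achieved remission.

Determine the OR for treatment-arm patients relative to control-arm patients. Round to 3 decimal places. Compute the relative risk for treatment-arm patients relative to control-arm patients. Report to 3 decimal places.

OR = 10.913; RR = 3.736

OR = (1626 × 2555) / (620 × 614) = 4154430/380680 ≈ 10.913
risk, treatment-arm patients = 1626/2246 = 0.7240
risk, control-arm patients = 614/3169 = 0.1938
RR = 0.7240 / 0.1938 = 3.736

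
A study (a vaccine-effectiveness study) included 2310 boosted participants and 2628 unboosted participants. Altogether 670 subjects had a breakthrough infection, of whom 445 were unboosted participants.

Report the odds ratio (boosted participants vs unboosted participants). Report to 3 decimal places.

OR: 0.529

boosted participants with the outcome: 670 − 445 = 225
boosted participants without the outcome: 2310 − 225 = 2085
unboosted participants without the outcome: 2628 − 445 = 2183
OR = (225 × 2183) / (2085 × 445) = 491175/927825 ≈ 0.529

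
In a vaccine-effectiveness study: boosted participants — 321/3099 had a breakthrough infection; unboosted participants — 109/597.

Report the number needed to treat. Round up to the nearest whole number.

NNT: 13

risk, boosted participants = 321/3099 = 0.103582
risk, unboosted participants = 109/597 = 0.182580
absolute risk difference = 0.078998
1 / 0.078998 = 12.659 → round up → 13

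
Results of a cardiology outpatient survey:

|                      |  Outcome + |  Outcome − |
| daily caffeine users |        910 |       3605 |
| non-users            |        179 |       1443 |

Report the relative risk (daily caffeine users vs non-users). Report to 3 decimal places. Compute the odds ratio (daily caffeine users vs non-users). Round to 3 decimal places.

risk, daily caffeine users = 910/4515 = 0.2016
risk, non-users = 179/1622 = 0.1104
RR = 0.2016 / 0.1104 = 1.826
OR = (910 × 1443) / (3605 × 179) = 1313130/645295 ≈ 2.035

RR = 1.826; OR = 2.035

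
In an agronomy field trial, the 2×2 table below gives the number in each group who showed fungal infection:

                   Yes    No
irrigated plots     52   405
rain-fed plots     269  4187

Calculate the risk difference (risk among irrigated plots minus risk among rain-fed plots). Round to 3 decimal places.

RD = 0.053

risk, irrigated plots = 52/457 = 0.1138
risk, rain-fed plots = 269/4456 = 0.0604
risk difference = 0.1138 − 0.0604 = 0.053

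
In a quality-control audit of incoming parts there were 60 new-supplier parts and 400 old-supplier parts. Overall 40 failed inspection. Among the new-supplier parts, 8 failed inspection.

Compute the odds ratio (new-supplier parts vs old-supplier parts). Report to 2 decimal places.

new-supplier parts without the outcome: 60 − 8 = 52
old-supplier parts with the outcome: 40 − 8 = 32
old-supplier parts without the outcome: 400 − 32 = 368
OR = (8 × 368) / (52 × 32) = 2944/1664 ≈ 1.77

1.77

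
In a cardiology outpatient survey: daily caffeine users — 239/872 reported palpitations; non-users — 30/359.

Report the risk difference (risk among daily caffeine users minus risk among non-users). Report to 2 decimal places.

RD = 0.19

risk, daily caffeine users = 239/872 = 0.2741
risk, non-users = 30/359 = 0.0836
risk difference = 0.2741 − 0.0836 = 0.19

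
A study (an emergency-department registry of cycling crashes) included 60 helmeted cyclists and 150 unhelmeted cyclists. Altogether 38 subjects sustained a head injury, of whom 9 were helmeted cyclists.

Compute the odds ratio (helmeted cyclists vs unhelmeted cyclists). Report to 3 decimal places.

helmeted cyclists without the outcome: 60 − 9 = 51
unhelmeted cyclists with the outcome: 38 − 9 = 29
unhelmeted cyclists without the outcome: 150 − 29 = 121
OR = (9 × 121) / (51 × 29) = 1089/1479 ≈ 0.736

0.736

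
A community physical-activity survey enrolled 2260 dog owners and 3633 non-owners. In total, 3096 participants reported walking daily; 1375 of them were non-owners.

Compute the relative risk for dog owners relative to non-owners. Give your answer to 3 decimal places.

dog owners with the outcome: 3096 − 1375 = 1721
dog owners without the outcome: 2260 − 1721 = 539
non-owners without the outcome: 3633 − 1375 = 2258
risk, dog owners = 1721/2260 = 0.7615
risk, non-owners = 1375/3633 = 0.3785
RR = 0.7615 / 0.3785 = 2.012

RR = 2.012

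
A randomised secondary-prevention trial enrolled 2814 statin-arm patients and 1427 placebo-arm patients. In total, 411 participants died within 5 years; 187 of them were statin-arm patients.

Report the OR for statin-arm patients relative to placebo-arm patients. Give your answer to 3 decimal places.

0.382

statin-arm patients without the outcome: 2814 − 187 = 2627
placebo-arm patients with the outcome: 411 − 187 = 224
placebo-arm patients without the outcome: 1427 − 224 = 1203
odds, statin-arm patients = 187/2627 = 0.0712
odds, placebo-arm patients = 224/1203 = 0.1862
OR = 0.0712 / 0.1862 = 0.382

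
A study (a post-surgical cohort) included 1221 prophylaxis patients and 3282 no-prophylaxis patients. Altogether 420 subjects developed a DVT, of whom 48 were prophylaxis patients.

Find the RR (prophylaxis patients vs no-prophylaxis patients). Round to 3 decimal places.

0.347

prophylaxis patients without the outcome: 1221 − 48 = 1173
no-prophylaxis patients with the outcome: 420 − 48 = 372
no-prophylaxis patients without the outcome: 3282 − 372 = 2910
risk, prophylaxis patients = 48/1221 = 0.03931
risk, no-prophylaxis patients = 372/3282 = 0.11335
RR = 0.03931 / 0.11335 = 0.347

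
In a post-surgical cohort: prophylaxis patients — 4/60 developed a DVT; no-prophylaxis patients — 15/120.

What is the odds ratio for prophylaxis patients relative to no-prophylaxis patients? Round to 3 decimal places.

OR = (4 × 105) / (56 × 15) = 420/840 ≈ 0.500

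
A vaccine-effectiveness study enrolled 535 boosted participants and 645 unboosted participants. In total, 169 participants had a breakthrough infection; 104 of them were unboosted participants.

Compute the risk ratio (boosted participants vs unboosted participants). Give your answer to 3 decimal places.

boosted participants with the outcome: 169 − 104 = 65
boosted participants without the outcome: 535 − 65 = 470
unboosted participants without the outcome: 645 − 104 = 541
risk, boosted participants = 65/535 = 0.1215
risk, unboosted participants = 104/645 = 0.1612
RR = 0.1215 / 0.1612 = 0.754

RR ≈ 0.754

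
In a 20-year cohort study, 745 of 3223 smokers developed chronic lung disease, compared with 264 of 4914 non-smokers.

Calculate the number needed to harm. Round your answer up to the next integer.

risk, smokers = 745/3223 = 0.231151
risk, non-smokers = 264/4914 = 0.053724
absolute risk difference = 0.177427
1 / 0.177427 = 5.636 → round up → 6

NNH ≈ 6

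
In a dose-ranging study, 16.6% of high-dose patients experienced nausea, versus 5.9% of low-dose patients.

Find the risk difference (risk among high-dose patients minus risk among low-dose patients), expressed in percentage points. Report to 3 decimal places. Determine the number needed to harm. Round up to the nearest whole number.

risk difference = 0.1660 − 0.0590 = 0.1070 → 10.700 percentage points
absolute risk difference = 0.107000
1 / 0.107000 = 9.346 → round up → 10

RD = 10.700; NNH = 10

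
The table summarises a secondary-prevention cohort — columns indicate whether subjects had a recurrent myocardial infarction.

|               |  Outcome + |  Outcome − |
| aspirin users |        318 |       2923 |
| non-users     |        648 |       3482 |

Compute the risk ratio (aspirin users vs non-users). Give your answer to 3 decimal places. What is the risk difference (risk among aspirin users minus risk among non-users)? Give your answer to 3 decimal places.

risk, aspirin users = 318/3241 = 0.0981
risk, non-users = 648/4130 = 0.1569
RR = 0.0981 / 0.1569 = 0.625
risk difference = 0.0981 − 0.1569 = -0.059

RR = 0.625; RD = -0.059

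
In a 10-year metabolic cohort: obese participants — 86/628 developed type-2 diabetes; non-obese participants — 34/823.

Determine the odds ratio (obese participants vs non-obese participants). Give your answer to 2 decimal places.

OR = (86 × 789) / (542 × 34) = 67854/18428 ≈ 3.68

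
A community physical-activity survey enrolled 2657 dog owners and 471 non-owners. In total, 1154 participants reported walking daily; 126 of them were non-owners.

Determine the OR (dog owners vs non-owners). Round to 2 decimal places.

dog owners with the outcome: 1154 − 126 = 1028
dog owners without the outcome: 2657 − 1028 = 1629
non-owners without the outcome: 471 − 126 = 345
OR = (1028 × 345) / (1629 × 126) = 354660/205254 ≈ 1.73

OR: 1.73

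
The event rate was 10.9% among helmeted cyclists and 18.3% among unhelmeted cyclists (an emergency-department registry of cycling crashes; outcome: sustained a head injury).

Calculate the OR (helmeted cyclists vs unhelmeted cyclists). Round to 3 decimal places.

OR: 0.546

odds, helmeted cyclists = 0.1090/0.8910 = 0.1223
odds, unhelmeted cyclists = 0.1830/0.8170 = 0.2240
OR = 0.1223 / 0.2240 = 0.546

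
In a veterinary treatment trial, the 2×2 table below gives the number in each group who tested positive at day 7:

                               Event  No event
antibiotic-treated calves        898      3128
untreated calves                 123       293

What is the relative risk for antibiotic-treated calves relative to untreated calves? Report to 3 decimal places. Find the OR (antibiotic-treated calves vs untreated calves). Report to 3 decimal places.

RR = 0.754; OR = 0.684

risk, antibiotic-treated calves = 898/4026 = 0.2231
risk, untreated calves = 123/416 = 0.2957
RR = 0.2231 / 0.2957 = 0.754
OR = (898 × 293) / (3128 × 123) = 263114/384744 ≈ 0.684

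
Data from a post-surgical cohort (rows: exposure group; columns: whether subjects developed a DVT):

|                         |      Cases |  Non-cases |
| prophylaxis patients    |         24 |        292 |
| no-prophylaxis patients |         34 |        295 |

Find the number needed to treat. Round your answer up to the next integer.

risk, prophylaxis patients = 24/316 = 0.075949
risk, no-prophylaxis patients = 34/329 = 0.103343
absolute risk difference = 0.027394
1 / 0.027394 = 36.504 → round up → 37

37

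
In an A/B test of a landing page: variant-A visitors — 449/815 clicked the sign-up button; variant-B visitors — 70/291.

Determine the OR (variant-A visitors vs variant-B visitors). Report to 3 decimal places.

OR = (449 × 221) / (366 × 70) = 99229/25620 ≈ 3.873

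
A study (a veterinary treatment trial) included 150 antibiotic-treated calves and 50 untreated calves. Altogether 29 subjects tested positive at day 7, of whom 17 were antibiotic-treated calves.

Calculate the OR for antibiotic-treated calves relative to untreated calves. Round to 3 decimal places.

0.405

antibiotic-treated calves without the outcome: 150 − 17 = 133
untreated calves with the outcome: 29 − 17 = 12
untreated calves without the outcome: 50 − 12 = 38
odds, antibiotic-treated calves = 17/133 = 0.1278
odds, untreated calves = 12/38 = 0.3158
OR = 0.1278 / 0.3158 = 0.405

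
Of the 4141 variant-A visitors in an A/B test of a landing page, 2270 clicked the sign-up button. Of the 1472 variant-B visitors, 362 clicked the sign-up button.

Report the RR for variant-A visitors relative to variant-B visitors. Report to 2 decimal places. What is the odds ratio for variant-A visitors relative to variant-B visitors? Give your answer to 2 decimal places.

risk, variant-A visitors = 2270/4141 = 0.5482
risk, variant-B visitors = 362/1472 = 0.2459
RR = 0.5482 / 0.2459 = 2.23
OR = (2270 × 1110) / (1871 × 362) = 2519700/677302 ≈ 3.72

RR = 2.23; OR = 3.72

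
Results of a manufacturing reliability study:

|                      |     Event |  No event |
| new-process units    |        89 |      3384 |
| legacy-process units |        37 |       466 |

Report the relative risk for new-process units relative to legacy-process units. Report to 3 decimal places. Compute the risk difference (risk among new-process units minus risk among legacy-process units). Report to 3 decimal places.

risk, new-process units = 89/3473 = 0.02563
risk, legacy-process units = 37/503 = 0.07356
RR = 0.02563 / 0.07356 = 0.348
risk difference = 0.02563 − 0.07356 = -0.048

RR = 0.348; RD = -0.048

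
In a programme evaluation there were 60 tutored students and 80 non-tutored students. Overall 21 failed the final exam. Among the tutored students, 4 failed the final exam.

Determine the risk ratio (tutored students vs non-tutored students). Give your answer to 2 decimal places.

tutored students without the outcome: 60 − 4 = 56
non-tutored students with the outcome: 21 − 4 = 17
non-tutored students without the outcome: 80 − 17 = 63
risk, tutored students = 4/60 = 0.0667
risk, non-tutored students = 17/80 = 0.2125
RR = 0.0667 / 0.2125 = 0.31

0.31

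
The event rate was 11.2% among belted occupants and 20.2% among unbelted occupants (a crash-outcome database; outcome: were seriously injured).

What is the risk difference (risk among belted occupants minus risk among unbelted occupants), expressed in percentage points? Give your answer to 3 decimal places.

risk difference = 0.1120 − 0.2020 = -0.0900 → -9.000 percentage points

-9.000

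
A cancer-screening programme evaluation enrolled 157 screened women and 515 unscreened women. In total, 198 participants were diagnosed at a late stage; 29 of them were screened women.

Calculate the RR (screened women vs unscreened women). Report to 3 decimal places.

RR = 0.563

screened women without the outcome: 157 − 29 = 128
unscreened women with the outcome: 198 − 29 = 169
unscreened women without the outcome: 515 − 169 = 346
risk, screened women = 29/157 = 0.1847
risk, unscreened women = 169/515 = 0.3282
RR = 0.1847 / 0.3282 = 0.563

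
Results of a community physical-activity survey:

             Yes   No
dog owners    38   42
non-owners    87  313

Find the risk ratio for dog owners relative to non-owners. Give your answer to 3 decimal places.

RR ≈ 2.184

risk, dog owners = 38/80 = 0.4750
risk, non-owners = 87/400 = 0.2175
RR = 0.4750 / 0.2175 = 2.184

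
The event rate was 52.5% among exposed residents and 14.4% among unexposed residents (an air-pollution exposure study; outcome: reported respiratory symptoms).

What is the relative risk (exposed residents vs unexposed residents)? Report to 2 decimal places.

RR = 0.5250 / 0.1440 = 3.65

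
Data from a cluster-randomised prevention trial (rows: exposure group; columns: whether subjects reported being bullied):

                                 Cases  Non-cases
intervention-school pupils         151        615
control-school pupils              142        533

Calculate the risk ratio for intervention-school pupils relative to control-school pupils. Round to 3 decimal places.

risk, intervention-school pupils = 151/766 = 0.1971
risk, control-school pupils = 142/675 = 0.2104
RR = 0.1971 / 0.2104 = 0.937

0.937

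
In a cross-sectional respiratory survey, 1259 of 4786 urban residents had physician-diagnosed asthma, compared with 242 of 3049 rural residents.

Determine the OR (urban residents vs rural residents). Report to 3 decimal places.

OR = (1259 × 2807) / (3527 × 242) = 3534013/853534 ≈ 4.140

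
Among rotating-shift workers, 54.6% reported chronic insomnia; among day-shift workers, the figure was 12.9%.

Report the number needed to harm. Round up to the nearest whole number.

absolute risk difference = 0.417000
1 / 0.417000 = 2.398 → round up → 3

3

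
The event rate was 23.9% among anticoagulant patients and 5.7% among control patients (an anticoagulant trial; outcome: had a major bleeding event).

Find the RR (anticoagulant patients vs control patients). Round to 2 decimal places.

RR = 0.2390 / 0.0570 = 4.19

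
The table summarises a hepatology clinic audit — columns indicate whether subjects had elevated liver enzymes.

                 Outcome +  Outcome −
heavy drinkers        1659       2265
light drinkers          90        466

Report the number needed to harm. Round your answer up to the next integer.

risk, heavy drinkers = 1659/3924 = 0.422783
risk, light drinkers = 90/556 = 0.161871
absolute risk difference = 0.260912
1 / 0.260912 = 3.833 → round up → 4

NNH: 4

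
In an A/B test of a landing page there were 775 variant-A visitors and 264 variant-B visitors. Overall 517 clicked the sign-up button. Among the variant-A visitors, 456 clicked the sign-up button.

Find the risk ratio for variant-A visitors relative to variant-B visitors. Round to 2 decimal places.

RR: 2.55

variant-A visitors without the outcome: 775 − 456 = 319
variant-B visitors with the outcome: 517 − 456 = 61
variant-B visitors without the outcome: 264 − 61 = 203
risk, variant-A visitors = 456/775 = 0.5884
risk, variant-B visitors = 61/264 = 0.2311
RR = 0.5884 / 0.2311 = 2.55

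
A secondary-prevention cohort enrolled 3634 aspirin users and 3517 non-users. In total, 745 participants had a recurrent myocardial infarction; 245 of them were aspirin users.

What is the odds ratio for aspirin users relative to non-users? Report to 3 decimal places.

0.436

aspirin users without the outcome: 3634 − 245 = 3389
non-users with the outcome: 745 − 245 = 500
non-users without the outcome: 3517 − 500 = 3017
odds, aspirin users = 245/3389 = 0.0723
odds, non-users = 500/3017 = 0.1657
OR = 0.0723 / 0.1657 = 0.436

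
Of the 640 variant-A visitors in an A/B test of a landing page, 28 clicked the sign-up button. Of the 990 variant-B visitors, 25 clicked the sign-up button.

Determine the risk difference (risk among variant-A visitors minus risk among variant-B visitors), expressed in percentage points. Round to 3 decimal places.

RD: 1.850

risk, variant-A visitors = 28/640 = 0.04375
risk, variant-B visitors = 25/990 = 0.02525
risk difference = 0.04375 − 0.02525 = 0.01850 → 1.850 percentage points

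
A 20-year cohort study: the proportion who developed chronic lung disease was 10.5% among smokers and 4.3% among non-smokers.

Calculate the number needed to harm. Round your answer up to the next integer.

absolute risk difference = 0.062000
1 / 0.062000 = 16.129 → round up → 17

NNH ≈ 17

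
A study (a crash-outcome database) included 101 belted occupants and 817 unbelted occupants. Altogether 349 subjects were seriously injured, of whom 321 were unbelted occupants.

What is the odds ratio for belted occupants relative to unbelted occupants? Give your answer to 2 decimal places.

0.59

belted occupants with the outcome: 349 − 321 = 28
belted occupants without the outcome: 101 − 28 = 73
unbelted occupants without the outcome: 817 − 321 = 496
odds, belted occupants = 28/73 = 0.3836
odds, unbelted occupants = 321/496 = 0.6472
OR = 0.3836 / 0.6472 = 0.59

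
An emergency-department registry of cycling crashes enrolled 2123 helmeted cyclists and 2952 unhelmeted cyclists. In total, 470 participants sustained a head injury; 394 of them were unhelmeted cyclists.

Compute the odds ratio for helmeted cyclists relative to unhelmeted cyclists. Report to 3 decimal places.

helmeted cyclists with the outcome: 470 − 394 = 76
helmeted cyclists without the outcome: 2123 − 76 = 2047
unhelmeted cyclists without the outcome: 2952 − 394 = 2558
OR = (76 × 2558) / (2047 × 394) = 194408/806518 ≈ 0.241

OR: 0.241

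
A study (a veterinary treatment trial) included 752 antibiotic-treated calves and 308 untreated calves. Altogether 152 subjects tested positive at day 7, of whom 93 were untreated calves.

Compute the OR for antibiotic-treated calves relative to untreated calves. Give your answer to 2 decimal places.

antibiotic-treated calves with the outcome: 152 − 93 = 59
antibiotic-treated calves without the outcome: 752 − 59 = 693
untreated calves without the outcome: 308 − 93 = 215
odds, antibiotic-treated calves = 59/693 = 0.0851
odds, untreated calves = 93/215 = 0.4326
OR = 0.0851 / 0.4326 = 0.20

0.20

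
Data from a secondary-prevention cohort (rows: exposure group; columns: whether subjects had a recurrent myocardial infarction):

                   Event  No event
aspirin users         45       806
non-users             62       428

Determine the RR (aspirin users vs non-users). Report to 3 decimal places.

risk, aspirin users = 45/851 = 0.0529
risk, non-users = 62/490 = 0.1265
RR = 0.0529 / 0.1265 = 0.418

RR: 0.418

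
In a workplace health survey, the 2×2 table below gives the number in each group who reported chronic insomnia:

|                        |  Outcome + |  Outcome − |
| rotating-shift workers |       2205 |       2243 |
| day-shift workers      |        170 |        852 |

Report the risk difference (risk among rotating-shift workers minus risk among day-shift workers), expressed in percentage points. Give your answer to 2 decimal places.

RD = 32.94

risk, rotating-shift workers = 2205/4448 = 0.4957
risk, day-shift workers = 170/1022 = 0.1663
risk difference = 0.4957 − 0.1663 = 0.3294 → 32.94 percentage points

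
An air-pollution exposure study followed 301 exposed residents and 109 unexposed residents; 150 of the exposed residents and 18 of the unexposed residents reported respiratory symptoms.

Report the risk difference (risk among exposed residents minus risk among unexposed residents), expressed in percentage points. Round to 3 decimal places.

33.320

risk, exposed residents = 150/301 = 0.4983
risk, unexposed residents = 18/109 = 0.1651
risk difference = 0.4983 − 0.1651 = 0.3332 → 33.320 percentage points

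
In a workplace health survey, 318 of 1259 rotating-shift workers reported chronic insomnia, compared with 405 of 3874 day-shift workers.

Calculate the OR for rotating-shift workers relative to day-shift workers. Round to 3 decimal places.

OR = (318 × 3469) / (941 × 405) = 1103142/381105 ≈ 2.895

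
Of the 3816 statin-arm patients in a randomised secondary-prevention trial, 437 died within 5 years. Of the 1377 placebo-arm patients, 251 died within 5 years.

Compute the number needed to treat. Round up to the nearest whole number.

risk, statin-arm patients = 437/3816 = 0.114518
risk, placebo-arm patients = 251/1377 = 0.182280
absolute risk difference = 0.067762
1 / 0.067762 = 14.758 → round up → 15

15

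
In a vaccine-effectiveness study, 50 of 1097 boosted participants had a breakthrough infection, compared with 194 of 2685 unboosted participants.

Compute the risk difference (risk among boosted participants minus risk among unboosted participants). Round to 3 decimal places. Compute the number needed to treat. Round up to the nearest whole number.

RD = -0.027; NNT = 38

risk, boosted participants = 50/1097 = 0.04558
risk, unboosted participants = 194/2685 = 0.07225
risk difference = 0.04558 − 0.07225 = -0.027
absolute risk difference = 0.026674
1 / 0.026674 = 37.490 → round up → 38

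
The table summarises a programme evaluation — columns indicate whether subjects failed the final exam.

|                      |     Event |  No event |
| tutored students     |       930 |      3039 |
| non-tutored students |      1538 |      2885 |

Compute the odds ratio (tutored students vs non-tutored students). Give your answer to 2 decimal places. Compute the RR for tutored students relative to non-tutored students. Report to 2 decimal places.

odds, tutored students = 930/3039 = 0.3060
odds, non-tutored students = 1538/2885 = 0.5331
OR = 0.3060 / 0.5331 = 0.57
risk, tutored students = 930/3969 = 0.2343
risk, non-tutored students = 1538/4423 = 0.3477
RR = 0.2343 / 0.3477 = 0.67

OR = 0.57; RR = 0.67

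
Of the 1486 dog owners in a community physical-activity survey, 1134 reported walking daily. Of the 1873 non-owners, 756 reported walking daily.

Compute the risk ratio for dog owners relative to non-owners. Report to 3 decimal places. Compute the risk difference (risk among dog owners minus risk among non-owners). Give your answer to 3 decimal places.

RR = 1.891; RD = 0.359

risk, dog owners = 1134/1486 = 0.7631
risk, non-owners = 756/1873 = 0.4036
RR = 0.7631 / 0.4036 = 1.891
risk difference = 0.7631 − 0.4036 = 0.359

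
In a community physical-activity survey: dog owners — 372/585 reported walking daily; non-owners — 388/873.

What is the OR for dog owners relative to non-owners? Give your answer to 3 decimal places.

2.183

odds, dog owners = 372/213 = 1.7465
odds, non-owners = 388/485 = 0.8000
OR = 1.7465 / 0.8000 = 2.183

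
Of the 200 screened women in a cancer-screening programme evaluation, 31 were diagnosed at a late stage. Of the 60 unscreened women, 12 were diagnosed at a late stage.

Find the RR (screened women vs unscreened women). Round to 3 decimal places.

RR: 0.775

risk, screened women = 31/200 = 0.1550
risk, unscreened women = 12/60 = 0.2000
RR = 0.1550 / 0.2000 = 0.775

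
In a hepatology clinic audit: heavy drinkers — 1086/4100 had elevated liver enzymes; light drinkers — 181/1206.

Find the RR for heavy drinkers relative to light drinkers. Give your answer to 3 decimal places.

risk, heavy drinkers = 1086/4100 = 0.2649
risk, light drinkers = 181/1206 = 0.1501
RR = 0.2649 / 0.1501 = 1.765

RR: 1.765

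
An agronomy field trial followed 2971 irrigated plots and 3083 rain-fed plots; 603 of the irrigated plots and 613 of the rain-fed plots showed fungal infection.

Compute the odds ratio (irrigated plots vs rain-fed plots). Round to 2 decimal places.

1.03

odds, irrigated plots = 603/2368 = 0.2546
odds, rain-fed plots = 613/2470 = 0.2482
OR = 0.2546 / 0.2482 = 1.03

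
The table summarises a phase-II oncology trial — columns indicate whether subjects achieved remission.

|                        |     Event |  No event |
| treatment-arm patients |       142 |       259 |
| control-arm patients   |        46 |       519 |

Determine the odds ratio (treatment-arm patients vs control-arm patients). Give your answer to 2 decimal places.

OR = (142 × 519) / (259 × 46) = 73698/11914 ≈ 6.19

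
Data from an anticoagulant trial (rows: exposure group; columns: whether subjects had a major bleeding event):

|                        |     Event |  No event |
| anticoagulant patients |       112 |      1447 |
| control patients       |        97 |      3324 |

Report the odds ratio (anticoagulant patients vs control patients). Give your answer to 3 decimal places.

OR = (112 × 3324) / (1447 × 97) = 372288/140359 ≈ 2.652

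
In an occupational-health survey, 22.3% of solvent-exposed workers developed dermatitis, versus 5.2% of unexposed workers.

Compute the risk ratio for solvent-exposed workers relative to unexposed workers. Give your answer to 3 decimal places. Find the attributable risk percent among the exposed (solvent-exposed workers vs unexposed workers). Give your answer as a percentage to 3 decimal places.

RR = 4.288; AR% = 76.682%

RR = 0.2230 / 0.0520 = 4.288
AR% = (0.2230 − 0.0520) / 0.2230 = 0.7668 → 76.682%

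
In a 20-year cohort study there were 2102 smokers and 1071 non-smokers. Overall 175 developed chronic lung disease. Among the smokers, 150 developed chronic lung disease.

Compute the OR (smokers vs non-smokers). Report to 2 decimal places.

smokers without the outcome: 2102 − 150 = 1952
non-smokers with the outcome: 175 − 150 = 25
non-smokers without the outcome: 1071 − 25 = 1046
OR = (150 × 1046) / (1952 × 25) = 156900/48800 ≈ 3.22

3.22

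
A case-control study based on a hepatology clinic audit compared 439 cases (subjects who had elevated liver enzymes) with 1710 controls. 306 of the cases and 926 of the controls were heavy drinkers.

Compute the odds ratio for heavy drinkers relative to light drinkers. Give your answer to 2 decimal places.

1.95

odds, heavy drinkers = 306/926 = 0.3305
odds, light drinkers = 133/784 = 0.1696
OR = 0.3305 / 0.1696 = 1.95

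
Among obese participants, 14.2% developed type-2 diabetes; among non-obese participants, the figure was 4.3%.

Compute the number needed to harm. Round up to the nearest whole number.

NNH = 11

absolute risk difference = 0.099000
1 / 0.099000 = 10.101 → round up → 11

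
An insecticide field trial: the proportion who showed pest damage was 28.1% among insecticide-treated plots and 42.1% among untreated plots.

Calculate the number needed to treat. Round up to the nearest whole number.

NNT: 8

absolute risk difference = 0.140000
1 / 0.140000 = 7.143 → round up → 8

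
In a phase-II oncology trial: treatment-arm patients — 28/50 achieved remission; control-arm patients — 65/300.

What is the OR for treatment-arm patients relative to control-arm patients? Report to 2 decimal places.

OR = (28 × 235) / (22 × 65) = 6580/1430 ≈ 4.60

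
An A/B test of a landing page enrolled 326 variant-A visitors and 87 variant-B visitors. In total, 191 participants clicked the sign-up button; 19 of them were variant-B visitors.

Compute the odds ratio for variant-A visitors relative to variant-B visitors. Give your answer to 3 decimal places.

variant-A visitors with the outcome: 191 − 19 = 172
variant-A visitors without the outcome: 326 − 172 = 154
variant-B visitors without the outcome: 87 − 19 = 68
OR = (172 × 68) / (154 × 19) = 11696/2926 ≈ 3.997

OR = 3.997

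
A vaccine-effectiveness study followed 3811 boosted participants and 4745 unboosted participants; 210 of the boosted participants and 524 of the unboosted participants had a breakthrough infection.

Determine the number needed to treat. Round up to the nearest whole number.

NNT: 19

risk, boosted participants = 210/3811 = 0.055104
risk, unboosted participants = 524/4745 = 0.110432
absolute risk difference = 0.055328
1 / 0.055328 = 18.074 → round up → 19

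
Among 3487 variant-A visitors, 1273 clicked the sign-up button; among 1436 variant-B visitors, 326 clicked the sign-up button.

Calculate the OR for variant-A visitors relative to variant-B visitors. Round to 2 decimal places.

OR = (1273 × 1110) / (2214 × 326) = 1413030/721764 ≈ 1.96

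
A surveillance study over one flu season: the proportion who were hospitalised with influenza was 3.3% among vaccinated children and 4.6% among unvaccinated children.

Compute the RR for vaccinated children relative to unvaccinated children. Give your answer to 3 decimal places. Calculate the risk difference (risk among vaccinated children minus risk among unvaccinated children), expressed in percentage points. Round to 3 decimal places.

RR = 0.717; RD = -1.300

RR = 0.03300 / 0.04600 = 0.717
risk difference = 0.03300 − 0.04600 = -0.01300 → -1.300 percentage points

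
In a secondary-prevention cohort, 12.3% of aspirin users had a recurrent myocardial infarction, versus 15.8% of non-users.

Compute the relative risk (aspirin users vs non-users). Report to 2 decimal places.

RR = 0.1230 / 0.1580 = 0.78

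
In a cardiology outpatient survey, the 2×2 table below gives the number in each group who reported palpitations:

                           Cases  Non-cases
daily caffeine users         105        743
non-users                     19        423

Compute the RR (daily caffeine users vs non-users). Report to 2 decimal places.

RR = 2.88

risk, daily caffeine users = 105/848 = 0.12382
risk, non-users = 19/442 = 0.04299
RR = 0.12382 / 0.04299 = 2.88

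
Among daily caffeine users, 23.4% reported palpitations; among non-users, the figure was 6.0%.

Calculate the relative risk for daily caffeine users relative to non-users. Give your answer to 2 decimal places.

RR = 0.2340 / 0.0600 = 3.90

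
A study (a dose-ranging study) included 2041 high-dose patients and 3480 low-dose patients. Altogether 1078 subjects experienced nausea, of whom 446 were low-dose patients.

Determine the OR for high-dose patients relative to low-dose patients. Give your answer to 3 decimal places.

3.051

high-dose patients with the outcome: 1078 − 446 = 632
high-dose patients without the outcome: 2041 − 632 = 1409
low-dose patients without the outcome: 3480 − 446 = 3034
odds, high-dose patients = 632/1409 = 0.4485
odds, low-dose patients = 446/3034 = 0.1470
OR = 0.4485 / 0.1470 = 3.051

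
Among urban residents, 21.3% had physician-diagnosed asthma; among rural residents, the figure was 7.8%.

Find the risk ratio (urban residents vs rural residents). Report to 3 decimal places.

RR = 0.2130 / 0.0780 = 2.731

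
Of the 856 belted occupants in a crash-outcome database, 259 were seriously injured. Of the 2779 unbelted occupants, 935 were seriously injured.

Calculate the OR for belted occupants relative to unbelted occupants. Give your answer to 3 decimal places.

OR = (259 × 1844) / (597 × 935) = 477596/558195 ≈ 0.856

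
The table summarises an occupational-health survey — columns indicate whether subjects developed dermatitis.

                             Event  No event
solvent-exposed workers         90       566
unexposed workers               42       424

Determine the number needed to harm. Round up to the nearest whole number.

risk, solvent-exposed workers = 90/656 = 0.137195
risk, unexposed workers = 42/466 = 0.090129
absolute risk difference = 0.047066
1 / 0.047066 = 21.247 → round up → 22

NNH ≈ 22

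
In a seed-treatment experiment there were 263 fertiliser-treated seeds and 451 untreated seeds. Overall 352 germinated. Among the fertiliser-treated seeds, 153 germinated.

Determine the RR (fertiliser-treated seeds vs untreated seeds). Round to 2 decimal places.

fertiliser-treated seeds without the outcome: 263 − 153 = 110
untreated seeds with the outcome: 352 − 153 = 199
untreated seeds without the outcome: 451 − 199 = 252
risk, fertiliser-treated seeds = 153/263 = 0.5817
risk, untreated seeds = 199/451 = 0.4412
RR = 0.5817 / 0.4412 = 1.32

RR = 1.32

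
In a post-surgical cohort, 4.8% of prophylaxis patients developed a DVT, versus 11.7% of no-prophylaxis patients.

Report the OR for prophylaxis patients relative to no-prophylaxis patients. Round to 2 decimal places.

OR: 0.38

odds, prophylaxis patients = 0.04800/0.95200 = 0.05042
odds, no-prophylaxis patients = 0.11700/0.88300 = 0.13250
OR = 0.05042 / 0.13250 = 0.38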